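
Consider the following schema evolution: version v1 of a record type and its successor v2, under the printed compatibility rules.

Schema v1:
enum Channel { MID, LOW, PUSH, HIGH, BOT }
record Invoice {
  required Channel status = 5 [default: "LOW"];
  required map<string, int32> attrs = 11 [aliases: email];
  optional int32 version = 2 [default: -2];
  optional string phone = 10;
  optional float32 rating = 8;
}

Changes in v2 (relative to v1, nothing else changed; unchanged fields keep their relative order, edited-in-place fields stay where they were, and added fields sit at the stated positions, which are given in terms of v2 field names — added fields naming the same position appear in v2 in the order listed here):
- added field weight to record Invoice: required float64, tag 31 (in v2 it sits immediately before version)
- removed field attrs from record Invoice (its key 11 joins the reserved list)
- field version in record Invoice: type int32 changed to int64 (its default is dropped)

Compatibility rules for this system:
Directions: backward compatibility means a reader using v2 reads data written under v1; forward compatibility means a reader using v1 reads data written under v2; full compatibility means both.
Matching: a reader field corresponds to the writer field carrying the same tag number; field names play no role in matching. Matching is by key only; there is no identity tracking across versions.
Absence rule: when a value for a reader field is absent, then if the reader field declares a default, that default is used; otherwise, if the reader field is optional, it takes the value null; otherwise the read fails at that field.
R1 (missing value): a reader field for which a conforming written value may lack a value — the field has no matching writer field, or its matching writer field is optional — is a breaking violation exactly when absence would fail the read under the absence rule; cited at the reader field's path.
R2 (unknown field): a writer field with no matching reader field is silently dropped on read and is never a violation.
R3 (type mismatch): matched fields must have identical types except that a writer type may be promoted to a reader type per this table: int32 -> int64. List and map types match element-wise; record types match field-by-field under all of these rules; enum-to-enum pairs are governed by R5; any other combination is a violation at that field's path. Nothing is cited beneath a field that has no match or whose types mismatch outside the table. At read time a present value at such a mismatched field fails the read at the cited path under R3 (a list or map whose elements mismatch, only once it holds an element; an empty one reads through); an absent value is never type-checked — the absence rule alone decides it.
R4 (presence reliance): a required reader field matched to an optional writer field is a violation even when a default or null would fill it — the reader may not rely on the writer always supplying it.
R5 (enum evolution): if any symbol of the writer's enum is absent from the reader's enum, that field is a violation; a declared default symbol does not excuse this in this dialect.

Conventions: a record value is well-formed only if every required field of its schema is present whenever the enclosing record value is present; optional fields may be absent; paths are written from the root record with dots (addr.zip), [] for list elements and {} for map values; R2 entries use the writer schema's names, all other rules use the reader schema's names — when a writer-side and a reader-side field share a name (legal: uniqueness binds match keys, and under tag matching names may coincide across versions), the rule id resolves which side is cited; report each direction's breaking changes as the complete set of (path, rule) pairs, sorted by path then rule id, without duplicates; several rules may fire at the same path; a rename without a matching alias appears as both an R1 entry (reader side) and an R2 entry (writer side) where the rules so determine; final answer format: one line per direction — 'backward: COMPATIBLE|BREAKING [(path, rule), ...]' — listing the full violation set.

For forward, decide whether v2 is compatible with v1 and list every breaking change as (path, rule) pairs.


each type pair in Invoice: writer, then reader
forward analysis of Invoice with v1 as reader and v2 as writer:
  status: paired with writer status (Channel -> Channel; writer required)
  attrs: no writer match
  version: paired with writer version (int64 -> int32; writer optional)
  phone: paired with writer phone (string -> string; writer optional)
  rating: paired with writer rating (float32 -> float32; writer optional)
  leftover writer field: weight
  breaking: (attrs, R1)
  breaking: (version, R3)
  => 2 violation(s): forward is BREAKING for Invoice
checking off the Invoice differences that do not matter here:
  added field weight to record Invoice: required float64, tag 31 (in v2 it sits immediately before version) -> its effect on Invoice is confined to the backward direction, not asked

forward: BREAKING [(attrs, R1), (version, R3)]


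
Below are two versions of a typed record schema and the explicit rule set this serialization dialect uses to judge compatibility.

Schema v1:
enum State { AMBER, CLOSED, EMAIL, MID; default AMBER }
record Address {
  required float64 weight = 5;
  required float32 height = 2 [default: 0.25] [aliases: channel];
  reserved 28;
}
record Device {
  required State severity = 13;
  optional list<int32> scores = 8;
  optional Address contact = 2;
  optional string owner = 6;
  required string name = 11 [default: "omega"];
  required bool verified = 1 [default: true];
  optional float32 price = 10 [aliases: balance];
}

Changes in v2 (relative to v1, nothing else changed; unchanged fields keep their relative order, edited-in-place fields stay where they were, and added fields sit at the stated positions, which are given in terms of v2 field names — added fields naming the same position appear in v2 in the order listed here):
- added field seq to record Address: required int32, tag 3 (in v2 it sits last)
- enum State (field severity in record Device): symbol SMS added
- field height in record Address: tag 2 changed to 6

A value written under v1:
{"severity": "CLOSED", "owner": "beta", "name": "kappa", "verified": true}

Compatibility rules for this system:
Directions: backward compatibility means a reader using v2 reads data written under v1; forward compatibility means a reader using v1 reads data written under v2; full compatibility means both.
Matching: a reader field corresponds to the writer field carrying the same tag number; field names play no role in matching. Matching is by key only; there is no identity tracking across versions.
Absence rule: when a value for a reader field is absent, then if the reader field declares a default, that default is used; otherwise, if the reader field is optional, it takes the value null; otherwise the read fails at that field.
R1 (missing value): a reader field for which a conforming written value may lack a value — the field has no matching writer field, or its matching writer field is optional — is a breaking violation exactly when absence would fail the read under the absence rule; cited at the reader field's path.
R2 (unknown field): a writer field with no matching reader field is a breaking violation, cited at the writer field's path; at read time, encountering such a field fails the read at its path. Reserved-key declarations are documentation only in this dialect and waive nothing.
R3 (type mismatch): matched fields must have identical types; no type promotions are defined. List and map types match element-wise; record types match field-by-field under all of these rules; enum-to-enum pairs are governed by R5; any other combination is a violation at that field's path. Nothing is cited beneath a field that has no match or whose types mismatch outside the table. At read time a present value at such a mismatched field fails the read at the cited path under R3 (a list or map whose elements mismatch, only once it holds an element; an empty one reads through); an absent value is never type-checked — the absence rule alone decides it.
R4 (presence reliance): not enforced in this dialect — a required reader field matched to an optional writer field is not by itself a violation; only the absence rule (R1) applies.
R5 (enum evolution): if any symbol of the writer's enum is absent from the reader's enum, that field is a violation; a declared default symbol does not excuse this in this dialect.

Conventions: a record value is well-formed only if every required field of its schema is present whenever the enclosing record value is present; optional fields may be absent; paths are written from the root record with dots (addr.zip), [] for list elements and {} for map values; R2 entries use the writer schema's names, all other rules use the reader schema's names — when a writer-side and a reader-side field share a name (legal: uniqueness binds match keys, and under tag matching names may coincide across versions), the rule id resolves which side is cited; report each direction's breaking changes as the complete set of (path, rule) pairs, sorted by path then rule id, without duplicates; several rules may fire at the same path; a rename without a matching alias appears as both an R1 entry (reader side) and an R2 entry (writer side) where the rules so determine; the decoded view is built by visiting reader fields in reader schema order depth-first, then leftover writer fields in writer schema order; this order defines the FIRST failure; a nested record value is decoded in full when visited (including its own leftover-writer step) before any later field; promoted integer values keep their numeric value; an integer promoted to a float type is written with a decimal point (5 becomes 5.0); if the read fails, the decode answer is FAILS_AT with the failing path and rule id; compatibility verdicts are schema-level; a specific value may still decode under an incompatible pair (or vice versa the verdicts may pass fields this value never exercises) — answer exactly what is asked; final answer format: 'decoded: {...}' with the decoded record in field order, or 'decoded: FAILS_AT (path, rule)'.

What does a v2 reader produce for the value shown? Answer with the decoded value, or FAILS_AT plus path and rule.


decoded: {"severity": "CLOSED", "scores": null, "contact": null, "owner": "beta", "name": "kappa", "verified": true, "price": null}

the writer's type comes first in each Device pair
decode walk for Device under reader schema v2:
  severity := "CLOSED"
  scores := null (not supplied -> null)
  contact := null (not supplied -> null)
  owner := "beta"
  name := "kappa"
  verified := true
  price := null (not supplied -> null)
  => decoded: {"severity": "CLOSED", "scores": null, "contact": null, "owner": "beta", "name": "kappa", "verified": true, "price": null}
checking off the Device differences that do not matter here:
  added field seq to record Address: required int32, tag 3 (in v2 it sits last) -> matters for Device compatibility verdicts, not for this value's decode
  enum State (field severity in record Device): symbol SMS added -> matters for Device compatibility verdicts, not for this value's decode
  field height in record Address: tag 2 changed to 6 -> matters for Device compatibility verdicts, not for this value's decode


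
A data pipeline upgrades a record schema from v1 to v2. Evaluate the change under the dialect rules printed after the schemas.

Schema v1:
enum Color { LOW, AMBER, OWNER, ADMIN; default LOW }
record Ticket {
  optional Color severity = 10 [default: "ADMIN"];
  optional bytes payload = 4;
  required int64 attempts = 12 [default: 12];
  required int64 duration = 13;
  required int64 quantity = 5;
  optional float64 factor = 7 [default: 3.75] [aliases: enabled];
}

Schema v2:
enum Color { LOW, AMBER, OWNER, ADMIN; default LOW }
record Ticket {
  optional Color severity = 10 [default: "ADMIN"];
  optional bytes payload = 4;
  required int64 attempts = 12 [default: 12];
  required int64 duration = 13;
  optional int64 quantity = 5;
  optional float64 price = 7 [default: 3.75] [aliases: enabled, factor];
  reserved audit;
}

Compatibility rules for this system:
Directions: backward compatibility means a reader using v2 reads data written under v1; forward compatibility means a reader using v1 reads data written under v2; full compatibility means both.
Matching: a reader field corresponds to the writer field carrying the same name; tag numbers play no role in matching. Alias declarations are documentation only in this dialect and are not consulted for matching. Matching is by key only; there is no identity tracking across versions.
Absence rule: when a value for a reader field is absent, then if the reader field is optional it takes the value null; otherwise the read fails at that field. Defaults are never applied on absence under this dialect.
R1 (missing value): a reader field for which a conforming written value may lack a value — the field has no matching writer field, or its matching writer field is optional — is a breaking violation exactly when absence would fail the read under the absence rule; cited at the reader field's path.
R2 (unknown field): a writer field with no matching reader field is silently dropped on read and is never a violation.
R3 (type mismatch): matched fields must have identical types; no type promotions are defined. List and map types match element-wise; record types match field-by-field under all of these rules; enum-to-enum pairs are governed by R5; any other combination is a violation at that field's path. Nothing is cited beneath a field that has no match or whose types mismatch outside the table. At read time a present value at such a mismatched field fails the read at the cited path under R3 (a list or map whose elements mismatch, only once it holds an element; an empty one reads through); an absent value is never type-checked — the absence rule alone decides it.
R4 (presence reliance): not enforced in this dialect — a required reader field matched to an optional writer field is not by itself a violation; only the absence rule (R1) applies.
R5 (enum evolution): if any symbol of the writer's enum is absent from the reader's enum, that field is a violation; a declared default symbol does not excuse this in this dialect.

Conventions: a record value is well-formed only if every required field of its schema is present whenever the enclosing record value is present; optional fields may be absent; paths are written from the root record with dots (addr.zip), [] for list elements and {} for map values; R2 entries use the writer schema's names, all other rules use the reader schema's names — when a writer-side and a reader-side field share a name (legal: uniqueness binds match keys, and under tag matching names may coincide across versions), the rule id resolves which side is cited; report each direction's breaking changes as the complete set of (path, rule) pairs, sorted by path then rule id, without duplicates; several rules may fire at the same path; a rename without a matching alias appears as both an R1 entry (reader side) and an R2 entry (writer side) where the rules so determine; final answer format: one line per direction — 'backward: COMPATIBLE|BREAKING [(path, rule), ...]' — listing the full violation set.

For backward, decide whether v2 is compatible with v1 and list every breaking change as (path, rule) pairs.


backward: COMPATIBLE []

the writer's type comes first in each Ticket pair
backward analysis of Ticket with v2 as reader and v1 as writer:
  Color -> Color, writer optional: severity aligns to severity
  bytes -> bytes, writer optional: payload aligns to payload
  int64 -> int64, writer required: attempts aligns to attempts
  int64 -> int64, writer required: duration aligns to duration
  int64 -> int64, writer required: quantity aligns to quantity
  price: no writer match
  writer field factor has no reader counterpart
  => backward: COMPATIBLE
ruling out the remaining Ticket differences:
  renamed field factor to price in record Ticket (alias factor declared on the renamed field) -> no rule fires on it in Ticket's dialect; the asked verdict holds
  field quantity in record Ticket: required changed to optional -> affects forward compatibility only, which is not asked


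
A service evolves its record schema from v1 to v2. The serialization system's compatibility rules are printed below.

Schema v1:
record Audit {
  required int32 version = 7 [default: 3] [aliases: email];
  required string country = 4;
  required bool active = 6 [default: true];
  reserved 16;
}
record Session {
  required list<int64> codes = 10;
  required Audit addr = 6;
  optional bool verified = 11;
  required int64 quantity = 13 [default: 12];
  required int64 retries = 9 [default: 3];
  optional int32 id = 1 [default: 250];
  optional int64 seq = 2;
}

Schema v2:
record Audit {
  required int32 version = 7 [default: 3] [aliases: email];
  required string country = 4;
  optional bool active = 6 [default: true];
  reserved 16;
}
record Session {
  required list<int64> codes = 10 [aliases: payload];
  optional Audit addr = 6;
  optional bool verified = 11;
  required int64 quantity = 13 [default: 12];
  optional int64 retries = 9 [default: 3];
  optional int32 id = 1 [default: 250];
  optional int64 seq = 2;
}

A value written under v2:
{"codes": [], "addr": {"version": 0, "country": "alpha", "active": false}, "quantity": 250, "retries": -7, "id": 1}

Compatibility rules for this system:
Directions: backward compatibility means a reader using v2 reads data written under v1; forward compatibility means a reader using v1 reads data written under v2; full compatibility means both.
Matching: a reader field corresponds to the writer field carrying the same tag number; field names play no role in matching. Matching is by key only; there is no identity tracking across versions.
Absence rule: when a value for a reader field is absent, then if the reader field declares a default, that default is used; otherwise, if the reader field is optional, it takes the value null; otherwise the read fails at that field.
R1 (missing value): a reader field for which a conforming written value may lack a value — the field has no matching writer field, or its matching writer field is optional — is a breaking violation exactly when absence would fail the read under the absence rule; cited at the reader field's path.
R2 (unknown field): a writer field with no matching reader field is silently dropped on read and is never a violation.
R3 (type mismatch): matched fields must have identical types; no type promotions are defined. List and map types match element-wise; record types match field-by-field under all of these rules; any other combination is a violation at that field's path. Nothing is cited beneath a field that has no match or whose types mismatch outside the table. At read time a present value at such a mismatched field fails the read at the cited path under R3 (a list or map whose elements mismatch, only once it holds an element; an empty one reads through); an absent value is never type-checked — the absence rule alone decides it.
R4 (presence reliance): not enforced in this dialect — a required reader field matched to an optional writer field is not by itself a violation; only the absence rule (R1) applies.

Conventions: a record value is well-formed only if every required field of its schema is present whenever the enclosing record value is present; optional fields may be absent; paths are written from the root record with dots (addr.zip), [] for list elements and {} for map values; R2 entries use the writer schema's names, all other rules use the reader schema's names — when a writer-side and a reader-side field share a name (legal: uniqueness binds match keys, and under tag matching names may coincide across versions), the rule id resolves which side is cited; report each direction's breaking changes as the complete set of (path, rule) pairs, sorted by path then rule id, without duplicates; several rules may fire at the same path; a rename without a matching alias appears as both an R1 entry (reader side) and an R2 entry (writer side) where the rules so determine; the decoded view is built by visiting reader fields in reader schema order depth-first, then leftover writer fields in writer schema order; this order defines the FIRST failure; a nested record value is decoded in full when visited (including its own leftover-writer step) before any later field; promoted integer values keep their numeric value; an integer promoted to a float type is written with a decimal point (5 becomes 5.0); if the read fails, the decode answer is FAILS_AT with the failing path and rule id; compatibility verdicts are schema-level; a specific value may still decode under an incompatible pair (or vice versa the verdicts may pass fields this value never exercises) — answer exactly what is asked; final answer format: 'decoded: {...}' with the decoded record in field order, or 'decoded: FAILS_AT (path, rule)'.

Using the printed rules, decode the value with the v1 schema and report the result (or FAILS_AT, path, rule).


each type pair in Session: writer, then reader
decode walk for Session under reader schema v1:
  codes := []
  addr.version := 0
  addr.country := "alpha"
  addr.active := false
  verified := null (missing; optional => null)
  quantity := 250
  retries := -7
  id := 1
  seq := null (missing; optional => null)
  => decoded: {"codes": [], "addr": {"version": 0, "country": "alpha", "active": false}, "verified": null, "quantity": 250, "retries": -7, "id": 1, "seq": null}
diffs on Session not affecting the asked answer:
  field addr in record Session: required changed to optional -> matters for Session compatibility verdicts, not for this value's decode
  field active in record Audit: required changed to optional -> no rule fires on it and the decoded Session view is identical with or without it
  field retries in record Session: required changed to optional -> no rule fires on it and the decoded Session view is identical with or without it

decoded: {"codes": [], "addr": {"version": 0, "country": "alpha", "active": false}, "verified": null, "quantity": 250, "retries": -7, "id": 1, "seq": null}


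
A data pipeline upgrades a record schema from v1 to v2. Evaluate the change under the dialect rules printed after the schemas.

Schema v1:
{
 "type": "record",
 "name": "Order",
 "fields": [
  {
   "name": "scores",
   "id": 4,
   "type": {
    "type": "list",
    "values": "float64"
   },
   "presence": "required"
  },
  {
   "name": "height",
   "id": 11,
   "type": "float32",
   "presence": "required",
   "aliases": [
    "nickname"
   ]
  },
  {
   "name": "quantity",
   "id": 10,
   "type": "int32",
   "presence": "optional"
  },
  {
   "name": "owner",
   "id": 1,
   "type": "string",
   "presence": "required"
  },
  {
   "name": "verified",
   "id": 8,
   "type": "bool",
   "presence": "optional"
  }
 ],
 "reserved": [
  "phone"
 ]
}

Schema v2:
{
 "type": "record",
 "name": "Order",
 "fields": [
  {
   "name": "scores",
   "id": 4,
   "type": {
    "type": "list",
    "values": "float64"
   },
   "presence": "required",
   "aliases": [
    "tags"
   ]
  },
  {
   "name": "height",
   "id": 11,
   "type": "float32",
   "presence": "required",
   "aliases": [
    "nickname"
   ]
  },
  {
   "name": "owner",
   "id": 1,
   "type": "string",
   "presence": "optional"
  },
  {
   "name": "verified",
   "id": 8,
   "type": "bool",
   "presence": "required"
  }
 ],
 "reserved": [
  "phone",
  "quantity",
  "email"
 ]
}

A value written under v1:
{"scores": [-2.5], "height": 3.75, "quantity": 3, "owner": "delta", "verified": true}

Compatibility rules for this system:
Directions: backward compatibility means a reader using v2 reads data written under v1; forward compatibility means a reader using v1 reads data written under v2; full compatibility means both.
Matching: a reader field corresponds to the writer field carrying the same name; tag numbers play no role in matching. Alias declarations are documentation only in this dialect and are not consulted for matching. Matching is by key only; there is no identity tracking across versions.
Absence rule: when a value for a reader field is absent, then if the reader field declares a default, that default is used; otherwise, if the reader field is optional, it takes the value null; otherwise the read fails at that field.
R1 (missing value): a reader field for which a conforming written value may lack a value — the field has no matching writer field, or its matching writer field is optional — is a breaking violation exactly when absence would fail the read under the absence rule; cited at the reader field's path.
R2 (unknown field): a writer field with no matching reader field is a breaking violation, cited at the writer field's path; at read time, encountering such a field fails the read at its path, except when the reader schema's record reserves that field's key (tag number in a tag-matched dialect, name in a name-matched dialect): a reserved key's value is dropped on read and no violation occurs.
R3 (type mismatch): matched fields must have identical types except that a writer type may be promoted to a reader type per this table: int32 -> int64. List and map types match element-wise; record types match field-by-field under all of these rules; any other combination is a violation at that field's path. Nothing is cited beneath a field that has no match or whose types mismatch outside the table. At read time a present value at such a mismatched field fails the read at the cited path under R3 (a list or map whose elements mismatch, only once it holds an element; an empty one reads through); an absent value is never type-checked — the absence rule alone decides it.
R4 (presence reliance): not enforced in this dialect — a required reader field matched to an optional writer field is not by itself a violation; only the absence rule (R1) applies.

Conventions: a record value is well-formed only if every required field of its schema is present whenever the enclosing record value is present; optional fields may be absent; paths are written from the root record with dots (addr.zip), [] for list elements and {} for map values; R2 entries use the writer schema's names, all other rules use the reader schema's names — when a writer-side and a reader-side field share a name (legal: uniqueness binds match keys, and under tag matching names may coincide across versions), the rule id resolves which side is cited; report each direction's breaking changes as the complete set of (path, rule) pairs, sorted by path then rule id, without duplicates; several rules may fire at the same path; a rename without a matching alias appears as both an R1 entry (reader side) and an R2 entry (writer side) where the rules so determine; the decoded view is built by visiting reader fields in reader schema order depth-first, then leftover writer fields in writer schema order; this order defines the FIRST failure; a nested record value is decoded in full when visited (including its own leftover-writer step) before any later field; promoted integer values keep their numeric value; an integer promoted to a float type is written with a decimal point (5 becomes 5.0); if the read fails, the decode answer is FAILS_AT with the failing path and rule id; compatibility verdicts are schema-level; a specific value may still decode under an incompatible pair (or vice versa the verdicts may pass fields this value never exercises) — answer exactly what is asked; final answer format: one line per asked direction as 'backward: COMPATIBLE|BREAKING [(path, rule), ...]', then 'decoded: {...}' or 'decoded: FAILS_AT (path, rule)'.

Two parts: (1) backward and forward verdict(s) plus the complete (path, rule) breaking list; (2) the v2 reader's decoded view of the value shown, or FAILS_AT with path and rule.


backward: BREAKING [(verified, R1)]; forward: BREAKING [(owner, R1)]; decoded: {"scores": [-2.5], "height": 3.75, "owner": "delta", "verified": true}

in Order below, arrows point writer -> reader
checking backward for Order: reader v2 against writer v1:
  scores <- scores (list<float64> -> list<float64>, writer required)
  height <- height (float32 -> float32, writer required)
  owner <- owner (string -> string, writer required)
  verified <- verified (bool -> bool, writer optional)
  writer field quantity has no reader counterpart
  R1 fires at verified
  => 1 violation(s): backward is BREAKING for Order
checking forward for Order: reader v1 against writer v2:
  scores <- scores (list<float64> -> list<float64>, writer required)
  height <- height (float32 -> float32, writer required)
  quantity: no writer-side match
  owner <- owner (string -> string, writer optional)
  verified <- verified (bool -> bool, writer required)
  R1 fires at owner
  => 1 violation(s): forward is BREAKING for Order
migrating the Order value to v2:
  scores := [-2.5]
  height := 3.75
  owner := "delta"
  verified := true
  writer quantity: reserved -> dropped
  => decoded: {"scores": [-2.5], "height": 3.75, "owner": "delta", "verified": true}


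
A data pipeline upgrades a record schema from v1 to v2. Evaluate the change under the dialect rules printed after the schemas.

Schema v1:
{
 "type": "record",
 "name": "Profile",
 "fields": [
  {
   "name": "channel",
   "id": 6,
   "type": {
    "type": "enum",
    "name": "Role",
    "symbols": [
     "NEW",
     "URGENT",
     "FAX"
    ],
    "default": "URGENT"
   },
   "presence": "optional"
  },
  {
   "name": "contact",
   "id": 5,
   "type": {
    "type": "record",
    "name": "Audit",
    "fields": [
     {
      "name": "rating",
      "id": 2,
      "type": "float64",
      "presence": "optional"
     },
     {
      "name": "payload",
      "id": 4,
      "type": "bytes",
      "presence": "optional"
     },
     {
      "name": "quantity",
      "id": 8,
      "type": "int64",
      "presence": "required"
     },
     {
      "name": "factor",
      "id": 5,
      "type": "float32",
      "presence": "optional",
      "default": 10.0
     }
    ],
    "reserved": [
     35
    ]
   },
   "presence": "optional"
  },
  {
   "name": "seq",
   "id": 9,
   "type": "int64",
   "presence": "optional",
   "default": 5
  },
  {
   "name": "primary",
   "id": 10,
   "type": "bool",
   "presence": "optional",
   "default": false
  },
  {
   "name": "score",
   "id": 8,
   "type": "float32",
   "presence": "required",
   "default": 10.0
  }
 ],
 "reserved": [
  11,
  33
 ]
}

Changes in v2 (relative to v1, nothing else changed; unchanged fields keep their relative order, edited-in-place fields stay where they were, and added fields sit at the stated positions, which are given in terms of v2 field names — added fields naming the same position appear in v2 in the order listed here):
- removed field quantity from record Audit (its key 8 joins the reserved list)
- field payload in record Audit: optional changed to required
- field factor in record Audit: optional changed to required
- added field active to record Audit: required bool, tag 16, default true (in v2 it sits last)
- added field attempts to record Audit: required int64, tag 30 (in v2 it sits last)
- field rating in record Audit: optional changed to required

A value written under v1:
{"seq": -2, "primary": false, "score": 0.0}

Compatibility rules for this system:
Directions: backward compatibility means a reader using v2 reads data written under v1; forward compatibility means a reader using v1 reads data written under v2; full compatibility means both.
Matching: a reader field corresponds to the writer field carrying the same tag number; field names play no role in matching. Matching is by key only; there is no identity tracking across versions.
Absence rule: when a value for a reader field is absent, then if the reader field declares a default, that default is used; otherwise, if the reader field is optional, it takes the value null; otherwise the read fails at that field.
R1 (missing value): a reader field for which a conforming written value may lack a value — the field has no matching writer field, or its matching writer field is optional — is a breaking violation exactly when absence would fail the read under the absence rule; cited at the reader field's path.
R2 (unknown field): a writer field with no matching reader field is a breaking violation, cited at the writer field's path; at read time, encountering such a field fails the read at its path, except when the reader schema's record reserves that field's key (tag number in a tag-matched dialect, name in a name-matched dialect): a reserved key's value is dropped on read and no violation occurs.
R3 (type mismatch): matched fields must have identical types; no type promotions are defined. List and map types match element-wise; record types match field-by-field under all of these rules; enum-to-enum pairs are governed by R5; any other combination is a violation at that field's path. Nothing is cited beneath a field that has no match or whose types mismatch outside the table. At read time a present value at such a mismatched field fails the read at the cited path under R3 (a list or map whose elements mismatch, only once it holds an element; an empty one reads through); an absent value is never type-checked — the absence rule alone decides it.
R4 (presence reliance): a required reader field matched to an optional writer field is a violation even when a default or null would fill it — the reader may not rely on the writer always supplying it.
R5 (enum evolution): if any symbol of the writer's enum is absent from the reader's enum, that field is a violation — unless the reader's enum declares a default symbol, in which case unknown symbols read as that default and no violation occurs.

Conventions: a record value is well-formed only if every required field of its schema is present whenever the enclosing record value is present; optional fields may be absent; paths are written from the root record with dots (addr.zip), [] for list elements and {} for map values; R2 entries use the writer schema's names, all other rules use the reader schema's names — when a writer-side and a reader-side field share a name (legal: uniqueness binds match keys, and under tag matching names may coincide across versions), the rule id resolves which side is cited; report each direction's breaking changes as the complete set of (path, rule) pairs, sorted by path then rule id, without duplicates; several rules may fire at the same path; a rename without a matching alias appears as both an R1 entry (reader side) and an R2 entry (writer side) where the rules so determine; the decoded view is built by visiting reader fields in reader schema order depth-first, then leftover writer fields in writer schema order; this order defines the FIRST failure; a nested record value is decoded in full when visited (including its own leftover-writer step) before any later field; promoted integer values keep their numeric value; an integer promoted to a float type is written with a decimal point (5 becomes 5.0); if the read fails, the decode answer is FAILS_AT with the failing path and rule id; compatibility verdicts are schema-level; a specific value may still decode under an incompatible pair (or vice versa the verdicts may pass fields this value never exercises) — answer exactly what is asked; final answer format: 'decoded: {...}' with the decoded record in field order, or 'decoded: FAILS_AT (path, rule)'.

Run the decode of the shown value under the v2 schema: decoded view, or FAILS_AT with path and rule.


decoded: {"channel": null, "contact": null, "seq": -2, "primary": false, "score": 0.0}

arrows below run writer -> reader for Profile
decoding the Profile value with the v2 reader:
  channel := null (absent, optional -> null)
  contact := null (absent, optional -> null)
  seq := -2
  primary := false
  score := 0.0
  => decoded: {"channel": null, "contact": null, "seq": -2, "primary": false, "score": 0.0}
diffs on Profile not affecting the asked answer:
  removed field quantity from record Audit (its key 8 joins the reserved list) -> matters for Profile compatibility verdicts, not for this value's decode
  field payload in record Audit: optional changed to required -> matters for Profile compatibility verdicts, not for this value's decode
  field factor in record Audit: optional changed to required -> matters for Profile compatibility verdicts, not for this value's decode
  added field attempts to record Audit: required int64, tag 30 (in v2 it sits last) -> matters for Profile compatibility verdicts, not for this value's decode
  added field active to record Audit: required bool, tag 16, default true (in v2 it sits last) -> matters for Profile compatibility verdicts, not for this value's decode
  field rating in record Audit: optional changed to required -> matters for Profile compatibility verdicts, not for this value's decode


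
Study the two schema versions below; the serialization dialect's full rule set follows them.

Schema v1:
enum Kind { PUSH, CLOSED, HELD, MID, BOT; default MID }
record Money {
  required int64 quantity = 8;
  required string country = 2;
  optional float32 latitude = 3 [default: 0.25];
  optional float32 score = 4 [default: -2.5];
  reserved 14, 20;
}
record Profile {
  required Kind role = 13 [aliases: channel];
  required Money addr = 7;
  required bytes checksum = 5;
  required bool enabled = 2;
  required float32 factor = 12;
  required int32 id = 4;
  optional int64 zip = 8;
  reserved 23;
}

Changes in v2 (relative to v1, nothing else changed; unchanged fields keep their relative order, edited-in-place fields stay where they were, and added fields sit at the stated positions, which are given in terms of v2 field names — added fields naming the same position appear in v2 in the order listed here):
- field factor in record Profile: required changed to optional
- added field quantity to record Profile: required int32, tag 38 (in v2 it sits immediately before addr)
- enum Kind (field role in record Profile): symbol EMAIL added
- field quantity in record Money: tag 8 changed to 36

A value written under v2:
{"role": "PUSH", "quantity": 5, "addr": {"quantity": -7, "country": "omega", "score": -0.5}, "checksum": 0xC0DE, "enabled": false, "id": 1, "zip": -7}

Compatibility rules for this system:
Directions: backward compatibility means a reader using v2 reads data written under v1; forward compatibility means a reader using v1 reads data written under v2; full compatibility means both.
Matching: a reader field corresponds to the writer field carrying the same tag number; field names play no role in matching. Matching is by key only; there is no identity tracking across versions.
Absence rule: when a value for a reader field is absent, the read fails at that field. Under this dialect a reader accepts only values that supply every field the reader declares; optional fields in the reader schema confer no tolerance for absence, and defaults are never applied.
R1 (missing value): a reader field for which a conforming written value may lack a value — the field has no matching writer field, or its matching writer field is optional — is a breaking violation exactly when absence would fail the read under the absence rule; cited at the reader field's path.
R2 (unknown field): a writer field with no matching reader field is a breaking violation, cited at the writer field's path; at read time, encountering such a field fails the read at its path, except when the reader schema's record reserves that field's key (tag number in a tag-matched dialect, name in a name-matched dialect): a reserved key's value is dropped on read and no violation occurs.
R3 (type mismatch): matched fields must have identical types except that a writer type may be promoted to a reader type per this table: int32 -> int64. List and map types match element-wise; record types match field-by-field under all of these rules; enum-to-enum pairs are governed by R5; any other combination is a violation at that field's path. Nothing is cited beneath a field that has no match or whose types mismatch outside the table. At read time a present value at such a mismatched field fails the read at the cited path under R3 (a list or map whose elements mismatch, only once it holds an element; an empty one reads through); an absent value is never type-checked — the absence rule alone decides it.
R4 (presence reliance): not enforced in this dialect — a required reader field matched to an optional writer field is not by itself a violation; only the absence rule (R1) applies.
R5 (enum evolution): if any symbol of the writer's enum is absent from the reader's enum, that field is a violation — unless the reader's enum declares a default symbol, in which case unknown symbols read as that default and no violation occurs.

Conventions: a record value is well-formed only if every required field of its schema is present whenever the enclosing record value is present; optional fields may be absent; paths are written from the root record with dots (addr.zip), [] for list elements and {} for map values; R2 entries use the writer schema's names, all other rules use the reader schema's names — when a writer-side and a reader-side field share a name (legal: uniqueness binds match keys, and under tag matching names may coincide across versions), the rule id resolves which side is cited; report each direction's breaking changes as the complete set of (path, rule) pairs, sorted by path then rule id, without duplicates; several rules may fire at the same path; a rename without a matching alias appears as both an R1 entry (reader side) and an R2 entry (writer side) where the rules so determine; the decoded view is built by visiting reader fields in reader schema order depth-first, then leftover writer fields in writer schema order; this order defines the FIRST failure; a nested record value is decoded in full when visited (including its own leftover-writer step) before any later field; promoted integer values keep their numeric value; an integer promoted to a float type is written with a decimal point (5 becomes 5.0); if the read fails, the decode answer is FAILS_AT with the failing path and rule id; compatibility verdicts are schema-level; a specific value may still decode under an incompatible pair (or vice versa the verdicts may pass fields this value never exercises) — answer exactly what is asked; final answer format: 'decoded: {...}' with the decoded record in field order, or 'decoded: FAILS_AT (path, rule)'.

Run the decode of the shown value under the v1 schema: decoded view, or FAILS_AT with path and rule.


in Profile below, arrows point writer -> reader
decoding the Profile value with the v1 reader:
  role := "PUSH"
  read fails at addr.quantity under R1 (no fill)
  => FAILS_AT (addr.quantity, R1)
ruling out the remaining Profile differences:
  field factor in record Profile: required changed to optional -> schema-level compatibility only; this Profile value's decode is unchanged
  enum Kind (field role in record Profile): symbol EMAIL added -> fires no rule on Profile under this dialect and leaves the result unchanged

decoded: FAILS_AT (addr.quantity, R1)
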